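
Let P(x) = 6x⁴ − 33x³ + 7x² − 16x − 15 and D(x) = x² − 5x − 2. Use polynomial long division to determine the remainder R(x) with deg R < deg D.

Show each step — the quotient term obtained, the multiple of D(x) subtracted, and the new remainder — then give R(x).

R(x) = −2x − 7

Step 1: lead(6x⁴ − 33x³ + 7x² − 16x − 15) ÷ lead(D) = 6x⁴ ÷ x² = 6x². Subtract (6x²)·D = 6x⁴ − 30x³ − 12x². Remainder: −3x³ + 19x² − 16x − 15.
Step 2: lead(−3x³ + 19x² − 16x − 15) ÷ lead(D) = −3x³ ÷ x² = −3x. Subtract (−3x)·D = −3x³ + 15x² + 6x. Remainder: 4x² − 22x − 15.
Step 3: lead(4x² − 22x − 15) ÷ lead(D) = 4x² ÷ x² = 4. Subtract (4)·D = 4x² − 20x − 8. Remainder: −2x − 7.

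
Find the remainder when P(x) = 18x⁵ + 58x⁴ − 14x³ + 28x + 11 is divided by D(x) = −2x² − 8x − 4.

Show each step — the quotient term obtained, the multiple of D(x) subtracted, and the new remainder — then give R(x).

R(x) = 3

Step 1: lead(18x⁵ + 58x⁴ − 14x³ + 28x + 11) ÷ lead(D) = 18x⁵ ÷ −2x² = −9x³. Subtract (−9x³)·D = 18x⁵ + 72x⁴ + 36x³. Remainder: −14x⁴ − 50x³ + 28x + 11.
Step 2: lead(−14x⁴ − 50x³ + 28x + 11) ÷ lead(D) = −14x⁴ ÷ −2x² = 7x². Subtract (7x²)·D = −14x⁴ − 56x³ − 28x². Remainder: 6x³ + 28x² + 28x + 11.
Step 3: lead(6x³ + 28x² + 28x + 11) ÷ lead(D) = 6x³ ÷ −2x² = −3x. Subtract (−3x)·D = 6x³ + 24x² + 12x. Remainder: 4x² + 16x + 11.
Step 4: lead(4x² + 16x + 11) ÷ lead(D) = 4x² ÷ −2x² = −2. Subtract (−2)·D = 4x² + 16x + 8. Remainder: 3.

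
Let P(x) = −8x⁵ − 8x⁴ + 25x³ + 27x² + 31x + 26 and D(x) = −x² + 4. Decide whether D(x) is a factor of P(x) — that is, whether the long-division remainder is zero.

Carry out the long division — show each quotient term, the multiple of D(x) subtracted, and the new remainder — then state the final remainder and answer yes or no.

R(x) = 3x + 6, so D(x) is not a factor of P(x). no

Step 1: lead(−8x⁵ − 8x⁴ + 25x³ + 27x² + 31x + 26) ÷ lead(D) = −8x⁵ ÷ −x² = 8x³. Subtract (8x³)·D = −8x⁵ + 32x³. Remainder: −8x⁴ − 7x³ + 27x² + 31x + 26.
Step 2: lead(−8x⁴ − 7x³ + 27x² + 31x + 26) ÷ lead(D) = −8x⁴ ÷ −x² = 8x². Subtract (8x²)·D = −8x⁴ + 32x². Remainder: −7x³ − 5x² + 31x + 26.
Step 3: lead(−7x³ − 5x² + 31x + 26) ÷ lead(D) = −7x³ ÷ −x² = 7x. Subtract (7x)·D = −7x³ + 28x. Remainder: −5x² + 3x + 26.
Step 4: lead(−5x² + 3x + 26) ÷ lead(D) = −5x² ÷ −x² = 5. Subtract (5)·D = −5x² + 20. Remainder: 3x + 6.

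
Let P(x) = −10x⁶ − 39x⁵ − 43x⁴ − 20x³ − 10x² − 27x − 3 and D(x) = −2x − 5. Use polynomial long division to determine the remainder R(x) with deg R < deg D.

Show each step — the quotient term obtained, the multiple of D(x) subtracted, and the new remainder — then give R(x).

R(x) = 2

Step 1: lead(−10x⁶ − 39x⁵ − 43x⁴ − 20x³ − 10x² − 27x − 3) ÷ lead(D) = −10x⁶ ÷ −2x = 5x⁵. Subtract (5x⁵)·D = −10x⁶ − 25x⁵. Remainder: −14x⁵ − 43x⁴ − 20x³ − 10x² − 27x − 3.
Step 2: lead(−14x⁵ − 43x⁴ − 20x³ − 10x² − 27x − 3) ÷ lead(D) = −14x⁵ ÷ −2x = 7x⁴. Subtract (7x⁴)·D = −14x⁵ − 35x⁴. Remainder: −8x⁴ − 20x³ − 10x² − 27x − 3.
Step 3: lead(−8x⁴ − 20x³ − 10x² − 27x − 3) ÷ lead(D) = −8x⁴ ÷ −2x = 4x³. Subtract (4x³)·D = −8x⁴ − 20x³. Remainder: −10x² − 27x − 3.
Step 4: lead(−10x² − 27x − 3) ÷ lead(D) = −10x² ÷ −2x = 5x. Subtract (5x)·D = −10x² − 25x. Remainder: −2x − 3.
Step 5: lead(−2x − 3) ÷ lead(D) = −2x ÷ −2x = 1. Subtract (1)·D = −2x − 5. Remainder: 2.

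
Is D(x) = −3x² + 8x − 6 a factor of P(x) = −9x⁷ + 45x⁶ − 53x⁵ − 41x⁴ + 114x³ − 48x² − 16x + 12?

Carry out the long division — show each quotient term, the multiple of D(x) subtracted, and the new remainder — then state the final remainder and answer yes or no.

Step 1: lead(−9x⁷ + 45x⁶ − 53x⁵ − 41x⁴ + 114x³ − 48x² − 16x + 12) ÷ lead(D) = −9x⁷ ÷ −3x² = 3x⁵. Subtract (3x⁵)·D = −9x⁷ + 24x⁶ − 18x⁵. Remainder: 21x⁶ − 35x⁵ − 41x⁴ + 114x³ − 48x² − 16x + 12.
Step 2: lead(21x⁶ − 35x⁵ − 41x⁴ + 114x³ − 48x² − 16x + 12) ÷ lead(D) = 21x⁶ ÷ −3x² = −7x⁴. Subtract (−7x⁴)·D = 21x⁶ − 56x⁵ + 42x⁴. Remainder: 21x⁵ − 83x⁴ + 114x³ − 48x² − 16x + 12.
Step 3: lead(21x⁵ − 83x⁴ + 114x³ − 48x² − 16x + 12) ÷ lead(D) = 21x⁵ ÷ −3x² = −7x³. Subtract (−7x³)·D = 21x⁵ − 56x⁴ + 42x³. Remainder: −27x⁴ + 72x³ − 48x² − 16x + 12.
Step 4: lead(−27x⁴ + 72x³ − 48x² − 16x + 12) ÷ lead(D) = −27x⁴ ÷ −3x² = 9x². Subtract (9x²)·D = −27x⁴ + 72x³ − 54x². Remainder: 6x² − 16x + 12.
Step 5: lead(6x² − 16x + 12) ÷ lead(D) = 6x² ÷ −3x² = −2. Subtract (−2)·D = 6x² − 16x + 12. Remainder: 0.

R(x) = 0, so D(x) is a factor of P(x). yes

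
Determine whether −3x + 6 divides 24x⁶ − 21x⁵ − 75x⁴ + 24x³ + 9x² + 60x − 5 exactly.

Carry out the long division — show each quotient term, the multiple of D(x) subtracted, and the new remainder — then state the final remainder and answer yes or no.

R(x) = 7, so D(x) is not a factor of P(x). no

Step 1: lead(24x⁶ − 21x⁵ − 75x⁴ + 24x³ + 9x² + 60x − 5) ÷ lead(D) = 24x⁶ ÷ −3x = −8x⁵. Subtract (−8x⁵)·D = 24x⁶ − 48x⁵. Remainder: 27x⁵ − 75x⁴ + 24x³ + 9x² + 60x − 5.
Step 2: lead(27x⁵ − 75x⁴ + 24x³ + 9x² + 60x − 5) ÷ lead(D) = 27x⁵ ÷ −3x = −9x⁴. Subtract (−9x⁴)·D = 27x⁵ − 54x⁴. Remainder: −21x⁴ + 24x³ + 9x² + 60x − 5.
Step 3: lead(−21x⁴ + 24x³ + 9x² + 60x − 5) ÷ lead(D) = −21x⁴ ÷ −3x = 7x³. Subtract (7x³)·D = −21x⁴ + 42x³. Remainder: −18x³ + 9x² + 60x − 5.
Step 4: lead(−18x³ + 9x² + 60x − 5) ÷ lead(D) = −18x³ ÷ −3x = 6x². Subtract (6x²)·D = −18x³ + 36x². Remainder: −27x² + 60x − 5.
Step 5: lead(−27x² + 60x − 5) ÷ lead(D) = −27x² ÷ −3x = 9x. Subtract (9x)·D = −27x² + 54x. Remainder: 6x − 5.
Step 6: lead(6x − 5) ÷ lead(D) = 6x ÷ −3x = −2. Subtract (−2)·D = 6x − 12. Remainder: 7.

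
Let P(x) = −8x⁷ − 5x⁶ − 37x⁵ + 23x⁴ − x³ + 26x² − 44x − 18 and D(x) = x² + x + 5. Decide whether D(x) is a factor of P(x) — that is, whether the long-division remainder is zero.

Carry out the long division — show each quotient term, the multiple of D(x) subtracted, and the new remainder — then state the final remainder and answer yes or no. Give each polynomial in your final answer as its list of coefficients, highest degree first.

R = [6, 7], so D(x) is not a factor of P(x). no

Step 1: lead(−8x⁷ − 5x⁶ − 37x⁵ + 23x⁴ − x³ + 26x² − 44x − 18) ÷ lead(D) = −8x⁷ ÷ x² = −8x⁵. Subtract (−8x⁵)·D = −8x⁷ − 8x⁶ − 40x⁵. Remainder: 3x⁶ + 3x⁵ + 23x⁴ − x³ + 26x² − 44x − 18.
Step 2: lead(3x⁶ + 3x⁵ + 23x⁴ − x³ + 26x² − 44x − 18) ÷ lead(D) = 3x⁶ ÷ x² = 3x⁴. Subtract (3x⁴)·D = 3x⁶ + 3x⁵ + 15x⁴. Remainder: 8x⁴ − x³ + 26x² − 44x − 18.
Step 3: lead(8x⁴ − x³ + 26x² − 44x − 18) ÷ lead(D) = 8x⁴ ÷ x² = 8x². Subtract (8x²)·D = 8x⁴ + 8x³ + 40x². Remainder: −9x³ − 14x² − 44x − 18.
Step 4: lead(−9x³ − 14x² − 44x − 18) ÷ lead(D) = −9x³ ÷ x² = −9x. Subtract (−9x)·D = −9x³ − 9x² − 45x. Remainder: −5x² + x − 18.
Step 5: lead(−5x² + x − 18) ÷ lead(D) = −5x² ÷ x² = −5. Subtract (−5)·D = −5x² − 5x − 25. Remainder: 6x + 7.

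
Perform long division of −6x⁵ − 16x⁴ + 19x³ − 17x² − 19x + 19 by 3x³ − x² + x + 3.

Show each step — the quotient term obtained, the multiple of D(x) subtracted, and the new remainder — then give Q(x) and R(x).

Q(x) = −2x² − 6x + 5; R(x) = −6x + 4

Step 1: lead(−6x⁵ − 16x⁴ + 19x³ − 17x² − 19x + 19) ÷ lead(D) = −6x⁵ ÷ 3x³ = −2x². Subtract (−2x²)·D = −6x⁵ + 2x⁴ − 2x³ − 6x². Remainder: −18x⁴ + 21x³ − 11x² − 19x + 19.
Step 2: lead(−18x⁴ + 21x³ − 11x² − 19x + 19) ÷ lead(D) = −18x⁴ ÷ 3x³ = −6x. Subtract (−6x)·D = −18x⁴ + 6x³ − 6x² − 18x. Remainder: 15x³ − 5x² − x + 19.
Step 3: lead(15x³ − 5x² − x + 19) ÷ lead(D) = 15x³ ÷ 3x³ = 5. Subtract (5)·D = 15x³ − 5x² + 5x + 15. Remainder: −6x + 4.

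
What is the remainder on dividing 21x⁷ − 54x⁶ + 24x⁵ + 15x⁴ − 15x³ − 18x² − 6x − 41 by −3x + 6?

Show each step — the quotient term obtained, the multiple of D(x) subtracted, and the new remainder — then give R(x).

R(x) = −5

Step 1: lead(21x⁷ − 54x⁶ + 24x⁵ + 15x⁴ − 15x³ − 18x² − 6x − 41) ÷ lead(D) = 21x⁷ ÷ −3x = −7x⁶. Subtract (−7x⁶)·D = 21x⁷ − 42x⁶. Remainder: −12x⁶ + 24x⁵ + 15x⁴ − 15x³ − 18x² − 6x − 41.
Step 2: lead(−12x⁶ + 24x⁵ + 15x⁴ − 15x³ − 18x² − 6x − 41) ÷ lead(D) = −12x⁶ ÷ −3x = 4x⁵. Subtract (4x⁵)·D = −12x⁶ + 24x⁵. Remainder: 15x⁴ − 15x³ − 18x² − 6x − 41.
Step 3: lead(15x⁴ − 15x³ − 18x² − 6x − 41) ÷ lead(D) = 15x⁴ ÷ −3x = −5x³. Subtract (−5x³)·D = 15x⁴ − 30x³. Remainder: 15x³ − 18x² − 6x − 41.
Step 4: lead(15x³ − 18x² − 6x − 41) ÷ lead(D) = 15x³ ÷ −3x = −5x². Subtract (−5x²)·D = 15x³ − 30x². Remainder: 12x² − 6x − 41.
Step 5: lead(12x² − 6x − 41) ÷ lead(D) = 12x² ÷ −3x = −4x. Subtract (−4x)·D = 12x² − 24x. Remainder: 18x − 41.
Step 6: lead(18x − 41) ÷ lead(D) = 18x ÷ −3x = −6. Subtract (−6)·D = 18x − 36. Remainder: −5.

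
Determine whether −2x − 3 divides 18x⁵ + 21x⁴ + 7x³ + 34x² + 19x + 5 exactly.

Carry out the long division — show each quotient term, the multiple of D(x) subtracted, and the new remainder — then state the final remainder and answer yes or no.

Step 1: lead(18x⁵ + 21x⁴ + 7x³ + 34x² + 19x + 5) ÷ lead(D) = 18x⁵ ÷ −2x = −9x⁴. Subtract (−9x⁴)·D = 18x⁵ + 27x⁴. Remainder: −6x⁴ + 7x³ + 34x² + 19x + 5.
Step 2: lead(−6x⁴ + 7x³ + 34x² + 19x + 5) ÷ lead(D) = −6x⁴ ÷ −2x = 3x³. Subtract (3x³)·D = −6x⁴ − 9x³. Remainder: 16x³ + 34x² + 19x + 5.
Step 3: lead(16x³ + 34x² + 19x + 5) ÷ lead(D) = 16x³ ÷ −2x = −8x². Subtract (−8x²)·D = 16x³ + 24x². Remainder: 10x² + 19x + 5.
Step 4: lead(10x² + 19x + 5) ÷ lead(D) = 10x² ÷ −2x = −5x. Subtract (−5x)·D = 10x² + 15x. Remainder: 4x + 5.
Step 5: lead(4x + 5) ÷ lead(D) = 4x ÷ −2x = −2. Subtract (−2)·D = 4x + 6. Remainder: −1.

R(x) = −1, so D(x) is not a factor of P(x). no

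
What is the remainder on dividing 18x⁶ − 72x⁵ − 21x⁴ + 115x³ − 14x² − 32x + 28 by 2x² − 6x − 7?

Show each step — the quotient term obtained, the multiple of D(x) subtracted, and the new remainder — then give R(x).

Step 1: lead(18x⁶ − 72x⁵ − 21x⁴ + 115x³ − 14x² − 32x + 28) ÷ lead(D) = 18x⁶ ÷ 2x² = 9x⁴. Subtract (9x⁴)·D = 18x⁶ − 54x⁵ − 63x⁴. Remainder: −18x⁵ + 42x⁴ + 115x³ − 14x² − 32x + 28.
Step 2: lead(−18x⁵ + 42x⁴ + 115x³ − 14x² − 32x + 28) ÷ lead(D) = −18x⁵ ÷ 2x² = −9x³. Subtract (−9x³)·D = −18x⁵ + 54x⁴ + 63x³. Remainder: −12x⁴ + 52x³ − 14x² − 32x + 28.
Step 3: lead(−12x⁴ + 52x³ − 14x² − 32x + 28) ÷ lead(D) = −12x⁴ ÷ 2x² = −6x². Subtract (−6x²)·D = −12x⁴ + 36x³ + 42x². Remainder: 16x³ − 56x² − 32x + 28.
Step 4: lead(16x³ − 56x² − 32x + 28) ÷ lead(D) = 16x³ ÷ 2x² = 8x. Subtract (8x)·D = 16x³ − 48x² − 56x. Remainder: −8x² + 24x + 28.
Step 5: lead(−8x² + 24x + 28) ÷ lead(D) = −8x² ÷ 2x² = −4. Subtract (−4)·D = −8x² + 24x + 28. Remainder: 0.

R(x) = 0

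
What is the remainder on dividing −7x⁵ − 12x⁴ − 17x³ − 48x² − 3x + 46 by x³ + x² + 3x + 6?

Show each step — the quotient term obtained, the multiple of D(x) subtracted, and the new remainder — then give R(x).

Step 1: lead(−7x⁵ − 12x⁴ − 17x³ − 48x² − 3x + 46) ÷ lead(D) = −7x⁵ ÷ x³ = −7x². Subtract (−7x²)·D = −7x⁵ − 7x⁴ − 21x³ − 42x². Remainder: −5x⁴ + 4x³ − 6x² − 3x + 46.
Step 2: lead(−5x⁴ + 4x³ − 6x² − 3x + 46) ÷ lead(D) = −5x⁴ ÷ x³ = −5x. Subtract (−5x)·D = −5x⁴ − 5x³ − 15x² − 30x. Remainder: 9x³ + 9x² + 27x + 46.
Step 3: lead(9x³ + 9x² + 27x + 46) ÷ lead(D) = 9x³ ÷ x³ = 9. Subtract (9)·D = 9x³ + 9x² + 27x + 54. Remainder: −8.

R(x) = −8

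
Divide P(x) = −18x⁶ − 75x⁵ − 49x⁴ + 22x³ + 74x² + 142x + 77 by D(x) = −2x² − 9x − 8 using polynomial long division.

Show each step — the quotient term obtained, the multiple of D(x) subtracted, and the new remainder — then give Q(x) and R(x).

Step 1: lead(−18x⁶ − 75x⁵ − 49x⁴ + 22x³ + 74x² + 142x + 77) ÷ lead(D) = −18x⁶ ÷ −2x² = 9x⁴. Subtract (9x⁴)·D = −18x⁶ − 81x⁵ − 72x⁴. Remainder: 6x⁵ + 23x⁴ + 22x³ + 74x² + 142x + 77.
Step 2: lead(6x⁵ + 23x⁴ + 22x³ + 74x² + 142x + 77) ÷ lead(D) = 6x⁵ ÷ −2x² = −3x³. Subtract (−3x³)·D = 6x⁵ + 27x⁴ + 24x³. Remainder: −4x⁴ − 2x³ + 74x² + 142x + 77.
Step 3: lead(−4x⁴ − 2x³ + 74x² + 142x + 77) ÷ lead(D) = −4x⁴ ÷ −2x² = 2x². Subtract (2x²)·D = −4x⁴ − 18x³ − 16x². Remainder: 16x³ + 90x² + 142x + 77.
Step 4: lead(16x³ + 90x² + 142x + 77) ÷ lead(D) = 16x³ ÷ −2x² = −8x. Subtract (−8x)·D = 16x³ + 72x² + 64x. Remainder: 18x² + 78x + 77.
Step 5: lead(18x² + 78x + 77) ÷ lead(D) = 18x² ÷ −2x² = −9. Subtract (−9)·D = 18x² + 81x + 72. Remainder: −3x + 5.

Q(x) = 9x⁴ − 3x³ + 2x² − 8x − 9; R(x) = −3x + 5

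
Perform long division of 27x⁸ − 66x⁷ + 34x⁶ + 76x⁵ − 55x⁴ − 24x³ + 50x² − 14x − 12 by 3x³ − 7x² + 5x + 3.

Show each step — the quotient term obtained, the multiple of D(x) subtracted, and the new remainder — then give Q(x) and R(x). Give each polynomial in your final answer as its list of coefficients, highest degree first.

Q = [9, -1, -6, 4, 2, -4]; R = [0]

Step 1: lead(27x⁸ − 66x⁷ + 34x⁶ + 76x⁵ − 55x⁴ − 24x³ + 50x² − 14x − 12) ÷ lead(D) = 27x⁸ ÷ 3x³ = 9x⁵. Subtract (9x⁵)·D = 27x⁸ − 63x⁷ + 45x⁶ + 27x⁵. Remainder: −3x⁷ − 11x⁶ + 49x⁵ − 55x⁴ − 24x³ + 50x² − 14x − 12.
Step 2: lead(−3x⁷ − 11x⁶ + 49x⁵ − 55x⁴ − 24x³ + 50x² − 14x − 12) ÷ lead(D) = −3x⁷ ÷ 3x³ = −x⁴. Subtract (−x⁴)·D = −3x⁷ + 7x⁶ − 5x⁵ − 3x⁴. Remainder: −18x⁶ + 54x⁵ − 52x⁴ − 24x³ + 50x² − 14x − 12.
Step 3: lead(−18x⁶ + 54x⁵ − 52x⁴ − 24x³ + 50x² − 14x − 12) ÷ lead(D) = −18x⁶ ÷ 3x³ = −6x³. Subtract (−6x³)·D = −18x⁶ + 42x⁵ − 30x⁴ − 18x³. Remainder: 12x⁵ − 22x⁴ − 6x³ + 50x² − 14x − 12.
Step 4: lead(12x⁵ − 22x⁴ − 6x³ + 50x² − 14x − 12) ÷ lead(D) = 12x⁵ ÷ 3x³ = 4x². Subtract (4x²)·D = 12x⁵ − 28x⁴ + 20x³ + 12x². Remainder: 6x⁴ − 26x³ + 38x² − 14x − 12.
Step 5: lead(6x⁴ − 26x³ + 38x² − 14x − 12) ÷ lead(D) = 6x⁴ ÷ 3x³ = 2x. Subtract (2x)·D = 6x⁴ − 14x³ + 10x² + 6x. Remainder: −12x³ + 28x² − 20x − 12.
Step 6: lead(−12x³ + 28x² − 20x − 12) ÷ lead(D) = −12x³ ÷ 3x³ = −4. Subtract (−4)·D = −12x³ + 28x² − 20x − 12. Remainder: 0.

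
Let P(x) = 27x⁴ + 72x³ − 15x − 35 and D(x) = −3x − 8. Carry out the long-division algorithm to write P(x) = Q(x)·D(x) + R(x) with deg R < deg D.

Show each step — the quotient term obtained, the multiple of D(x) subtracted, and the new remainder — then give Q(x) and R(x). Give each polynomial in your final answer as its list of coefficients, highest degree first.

Step 1: lead(27x⁴ + 72x³ − 15x − 35) ÷ lead(D) = 27x⁴ ÷ −3x = −9x³. Subtract (−9x³)·D = 27x⁴ + 72x³. Remainder: −15x − 35.
Step 2: lead(−15x − 35) ÷ lead(D) = −15x ÷ −3x = 5. Subtract (5)·D = −15x − 40. Remainder: 5.

Q = [-9, 0, 0, 5]; R = [5]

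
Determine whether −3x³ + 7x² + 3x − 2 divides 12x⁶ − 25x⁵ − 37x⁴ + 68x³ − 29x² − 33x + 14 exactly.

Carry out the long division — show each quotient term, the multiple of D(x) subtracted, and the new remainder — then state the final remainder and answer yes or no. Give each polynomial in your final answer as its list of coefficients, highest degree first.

R = [0], so D(x) is a factor of P(x). yes

Step 1: lead(12x⁶ − 25x⁵ − 37x⁴ + 68x³ − 29x² − 33x + 14) ÷ lead(D) = 12x⁶ ÷ −3x³ = −4x³. Subtract (−4x³)·D = 12x⁶ − 28x⁵ − 12x⁴ + 8x³. Remainder: 3x⁵ − 25x⁴ + 60x³ − 29x² − 33x + 14.
Step 2: lead(3x⁵ − 25x⁴ + 60x³ − 29x² − 33x + 14) ÷ lead(D) = 3x⁵ ÷ −3x³ = −x². Subtract (−x²)·D = 3x⁵ − 7x⁴ − 3x³ + 2x². Remainder: −18x⁴ + 63x³ − 31x² − 33x + 14.
Step 3: lead(−18x⁴ + 63x³ − 31x² − 33x + 14) ÷ lead(D) = −18x⁴ ÷ −3x³ = 6x. Subtract (6x)·D = −18x⁴ + 42x³ + 18x² − 12x. Remainder: 21x³ − 49x² − 21x + 14.
Step 4: lead(21x³ − 49x² − 21x + 14) ÷ lead(D) = 21x³ ÷ −3x³ = −7. Subtract (−7)·D = 21x³ − 49x² − 21x + 14. Remainder: 0.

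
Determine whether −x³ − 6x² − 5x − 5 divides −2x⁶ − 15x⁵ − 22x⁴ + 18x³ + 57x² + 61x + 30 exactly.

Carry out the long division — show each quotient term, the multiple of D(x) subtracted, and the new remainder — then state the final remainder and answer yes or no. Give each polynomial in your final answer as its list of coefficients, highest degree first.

R = [-4, -5], so D(x) is not a factor of P(x). no

Step 1: lead(−2x⁶ − 15x⁵ − 22x⁴ + 18x³ + 57x² + 61x + 30) ÷ lead(D) = −2x⁶ ÷ −x³ = 2x³. Subtract (2x³)·D = −2x⁶ − 12x⁵ − 10x⁴ − 10x³. Remainder: −3x⁵ − 12x⁴ + 28x³ + 57x² + 61x + 30.
Step 2: lead(−3x⁵ − 12x⁴ + 28x³ + 57x² + 61x + 30) ÷ lead(D) = −3x⁵ ÷ −x³ = 3x². Subtract (3x²)·D = −3x⁵ − 18x⁴ − 15x³ − 15x². Remainder: 6x⁴ + 43x³ + 72x² + 61x + 30.
Step 3: lead(6x⁴ + 43x³ + 72x² + 61x + 30) ÷ lead(D) = 6x⁴ ÷ −x³ = −6x. Subtract (−6x)·D = 6x⁴ + 36x³ + 30x² + 30x. Remainder: 7x³ + 42x² + 31x + 30.
Step 4: lead(7x³ + 42x² + 31x + 30) ÷ lead(D) = 7x³ ÷ −x³ = −7. Subtract (−7)·D = 7x³ + 42x² + 35x + 35. Remainder: −4x − 5.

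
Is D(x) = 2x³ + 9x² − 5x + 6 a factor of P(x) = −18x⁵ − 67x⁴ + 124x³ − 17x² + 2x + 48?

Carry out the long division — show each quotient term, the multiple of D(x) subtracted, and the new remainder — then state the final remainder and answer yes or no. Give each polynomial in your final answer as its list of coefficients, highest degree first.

R = [0], so D(x) is a factor of P(x). yes

Step 1: lead(−18x⁵ − 67x⁴ + 124x³ − 17x² + 2x + 48) ÷ lead(D) = −18x⁵ ÷ 2x³ = −9x². Subtract (−9x²)·D = −18x⁵ − 81x⁴ + 45x³ − 54x². Remainder: 14x⁴ + 79x³ + 37x² + 2x + 48.
Step 2: lead(14x⁴ + 79x³ + 37x² + 2x + 48) ÷ lead(D) = 14x⁴ ÷ 2x³ = 7x. Subtract (7x)·D = 14x⁴ + 63x³ − 35x² + 42x. Remainder: 16x³ + 72x² − 40x + 48.
Step 3: lead(16x³ + 72x² − 40x + 48) ÷ lead(D) = 16x³ ÷ 2x³ = 8. Subtract (8)·D = 16x³ + 72x² − 40x + 48. Remainder: 0.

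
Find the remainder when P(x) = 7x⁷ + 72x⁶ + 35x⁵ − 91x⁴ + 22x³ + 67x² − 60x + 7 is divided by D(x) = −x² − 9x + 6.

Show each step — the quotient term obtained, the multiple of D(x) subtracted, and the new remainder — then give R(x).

R(x) = −5

Step 1: lead(7x⁷ + 72x⁶ + 35x⁵ − 91x⁴ + 22x³ + 67x² − 60x + 7) ÷ lead(D) = 7x⁷ ÷ −x² = −7x⁵. Subtract (−7x⁵)·D = 7x⁷ + 63x⁶ − 42x⁵. Remainder: 9x⁶ + 77x⁵ − 91x⁴ + 22x³ + 67x² − 60x + 7.
Step 2: lead(9x⁶ + 77x⁵ − 91x⁴ + 22x³ + 67x² − 60x + 7) ÷ lead(D) = 9x⁶ ÷ −x² = −9x⁴. Subtract (−9x⁴)·D = 9x⁶ + 81x⁵ − 54x⁴. Remainder: −4x⁵ − 37x⁴ + 22x³ + 67x² − 60x + 7.
Step 3: lead(−4x⁵ − 37x⁴ + 22x³ + 67x² − 60x + 7) ÷ lead(D) = −4x⁵ ÷ −x² = 4x³. Subtract (4x³)·D = −4x⁵ − 36x⁴ + 24x³. Remainder: −x⁴ − 2x³ + 67x² − 60x + 7.
Step 4: lead(−x⁴ − 2x³ + 67x² − 60x + 7) ÷ lead(D) = −x⁴ ÷ −x² = x². Subtract (x²)·D = −x⁴ − 9x³ + 6x². Remainder: 7x³ + 61x² − 60x + 7.
Step 5: lead(7x³ + 61x² − 60x + 7) ÷ lead(D) = 7x³ ÷ −x² = −7x. Subtract (−7x)·D = 7x³ + 63x² − 42x. Remainder: −2x² − 18x + 7.
Step 6: lead(−2x² − 18x + 7) ÷ lead(D) = −2x² ÷ −x² = 2. Subtract (2)·D = −2x² − 18x + 12. Remainder: −5.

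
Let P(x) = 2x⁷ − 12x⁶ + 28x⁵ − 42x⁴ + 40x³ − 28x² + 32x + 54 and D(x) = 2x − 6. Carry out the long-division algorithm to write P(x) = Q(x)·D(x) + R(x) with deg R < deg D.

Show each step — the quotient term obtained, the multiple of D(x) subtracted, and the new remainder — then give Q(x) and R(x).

Q(x) = x⁶ − 3x⁵ + 5x⁴ − 6x³ + 2x² − 8x − 8; R(x) = 6

Step 1: lead(2x⁷ − 12x⁶ + 28x⁵ − 42x⁴ + 40x³ − 28x² + 32x + 54) ÷ lead(D) = 2x⁷ ÷ 2x = x⁶. Subtract (x⁶)·D = 2x⁷ − 6x⁶. Remainder: −6x⁶ + 28x⁵ − 42x⁴ + 40x³ − 28x² + 32x + 54.
Step 2: lead(−6x⁶ + 28x⁵ − 42x⁴ + 40x³ − 28x² + 32x + 54) ÷ lead(D) = −6x⁶ ÷ 2x = −3x⁵. Subtract (−3x⁵)·D = −6x⁶ + 18x⁵. Remainder: 10x⁵ − 42x⁴ + 40x³ − 28x² + 32x + 54.
Step 3: lead(10x⁵ − 42x⁴ + 40x³ − 28x² + 32x + 54) ÷ lead(D) = 10x⁵ ÷ 2x = 5x⁴. Subtract (5x⁴)·D = 10x⁵ − 30x⁴. Remainder: −12x⁴ + 40x³ − 28x² + 32x + 54.
Step 4: lead(−12x⁴ + 40x³ − 28x² + 32x + 54) ÷ lead(D) = −12x⁴ ÷ 2x = −6x³. Subtract (−6x³)·D = −12x⁴ + 36x³. Remainder: 4x³ − 28x² + 32x + 54.
Step 5: lead(4x³ − 28x² + 32x + 54) ÷ lead(D) = 4x³ ÷ 2x = 2x². Subtract (2x²)·D = 4x³ − 12x². Remainder: −16x² + 32x + 54.
Step 6: lead(−16x² + 32x + 54) ÷ lead(D) = −16x² ÷ 2x = −8x. Subtract (−8x)·D = −16x² + 48x. Remainder: −16x + 54.
Step 7: lead(−16x + 54) ÷ lead(D) = −16x ÷ 2x = −8. Subtract (−8)·D = −16x + 48. Remainder: 6.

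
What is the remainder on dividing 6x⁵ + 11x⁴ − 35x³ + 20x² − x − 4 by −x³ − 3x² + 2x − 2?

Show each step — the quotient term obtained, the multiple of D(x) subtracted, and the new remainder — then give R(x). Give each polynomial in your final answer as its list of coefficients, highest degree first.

Step 1: lead(6x⁵ + 11x⁴ − 35x³ + 20x² − x − 4) ÷ lead(D) = 6x⁵ ÷ −x³ = −6x². Subtract (−6x²)·D = 6x⁵ + 18x⁴ − 12x³ + 12x². Remainder: −7x⁴ − 23x³ + 8x² − x − 4.
Step 2: lead(−7x⁴ − 23x³ + 8x² − x − 4) ÷ lead(D) = −7x⁴ ÷ −x³ = 7x. Subtract (7x)·D = −7x⁴ − 21x³ + 14x² − 14x. Remainder: −2x³ − 6x² + 13x − 4.
Step 3: lead(−2x³ − 6x² + 13x − 4) ÷ lead(D) = −2x³ ÷ −x³ = 2. Subtract (2)·D = −2x³ − 6x² + 4x − 4. Remainder: 9x.

R = [9, 0]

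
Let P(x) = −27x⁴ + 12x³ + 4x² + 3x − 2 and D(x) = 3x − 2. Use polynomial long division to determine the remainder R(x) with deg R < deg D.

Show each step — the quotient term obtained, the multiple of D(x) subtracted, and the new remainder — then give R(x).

Step 1: lead(−27x⁴ + 12x³ + 4x² + 3x − 2) ÷ lead(D) = −27x⁴ ÷ 3x = −9x³. Subtract (−9x³)·D = −27x⁴ + 18x³. Remainder: −6x³ + 4x² + 3x − 2.
Step 2: lead(−6x³ + 4x² + 3x − 2) ÷ lead(D) = −6x³ ÷ 3x = −2x². Subtract (−2x²)·D = −6x³ + 4x². Remainder: 3x − 2.
Step 3: lead(3x − 2) ÷ lead(D) = 3x ÷ 3x = 1. Subtract (1)·D = 3x − 2. Remainder: 0.

R(x) = 0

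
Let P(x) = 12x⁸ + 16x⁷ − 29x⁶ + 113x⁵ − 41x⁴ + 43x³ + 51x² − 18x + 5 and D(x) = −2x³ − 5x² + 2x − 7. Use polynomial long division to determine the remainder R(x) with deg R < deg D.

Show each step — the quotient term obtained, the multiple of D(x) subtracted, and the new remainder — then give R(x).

R(x) = −2x − 2

Step 1: lead(12x⁸ + 16x⁷ − 29x⁶ + 113x⁵ − 41x⁴ + 43x³ + 51x² − 18x + 5) ÷ lead(D) = 12x⁸ ÷ −2x³ = −6x⁵. Subtract (−6x⁵)·D = 12x⁸ + 30x⁷ − 12x⁶ + 42x⁵. Remainder: −14x⁷ − 17x⁶ + 71x⁵ − 41x⁴ + 43x³ + 51x² − 18x + 5.
Step 2: lead(−14x⁷ − 17x⁶ + 71x⁵ − 41x⁴ + 43x³ + 51x² − 18x + 5) ÷ lead(D) = −14x⁷ ÷ −2x³ = 7x⁴. Subtract (7x⁴)·D = −14x⁷ − 35x⁶ + 14x⁵ − 49x⁴. Remainder: 18x⁶ + 57x⁵ + 8x⁴ + 43x³ + 51x² − 18x + 5.
Step 3: lead(18x⁶ + 57x⁵ + 8x⁴ + 43x³ + 51x² − 18x + 5) ÷ lead(D) = 18x⁶ ÷ −2x³ = −9x³. Subtract (−9x³)·D = 18x⁶ + 45x⁵ − 18x⁴ + 63x³. Remainder: 12x⁵ + 26x⁴ − 20x³ + 51x² − 18x + 5.
Step 4: lead(12x⁵ + 26x⁴ − 20x³ + 51x² − 18x + 5) ÷ lead(D) = 12x⁵ ÷ −2x³ = −6x². Subtract (−6x²)·D = 12x⁵ + 30x⁴ − 12x³ + 42x². Remainder: −4x⁴ − 8x³ + 9x² − 18x + 5.
Step 5: lead(−4x⁴ − 8x³ + 9x² − 18x + 5) ÷ lead(D) = −4x⁴ ÷ −2x³ = 2x. Subtract (2x)·D = −4x⁴ − 10x³ + 4x² − 14x. Remainder: 2x³ + 5x² − 4x + 5.
Step 6: lead(2x³ + 5x² − 4x + 5) ÷ lead(D) = 2x³ ÷ −2x³ = −1. Subtract (−1)·D = 2x³ + 5x² − 2x + 7. Remainder: −2x − 2.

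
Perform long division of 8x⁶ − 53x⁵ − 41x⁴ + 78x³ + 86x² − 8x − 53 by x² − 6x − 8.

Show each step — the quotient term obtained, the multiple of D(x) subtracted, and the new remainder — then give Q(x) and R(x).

Step 1: lead(8x⁶ − 53x⁵ − 41x⁴ + 78x³ + 86x² − 8x − 53) ÷ lead(D) = 8x⁶ ÷ x² = 8x⁴. Subtract (8x⁴)·D = 8x⁶ − 48x⁵ − 64x⁴. Remainder: −5x⁵ + 23x⁴ + 78x³ + 86x² − 8x − 53.
Step 2: lead(−5x⁵ + 23x⁴ + 78x³ + 86x² − 8x − 53) ÷ lead(D) = −5x⁵ ÷ x² = −5x³. Subtract (−5x³)·D = −5x⁵ + 30x⁴ + 40x³. Remainder: −7x⁴ + 38x³ + 86x² − 8x − 53.
Step 3: lead(−7x⁴ + 38x³ + 86x² − 8x − 53) ÷ lead(D) = −7x⁴ ÷ x² = −7x². Subtract (−7x²)·D = −7x⁴ + 42x³ + 56x². Remainder: −4x³ + 30x² − 8x − 53.
Step 4: lead(−4x³ + 30x² − 8x − 53) ÷ lead(D) = −4x³ ÷ x² = −4x. Subtract (−4x)·D = −4x³ + 24x² + 32x. Remainder: 6x² − 40x − 53.
Step 5: lead(6x² − 40x − 53) ÷ lead(D) = 6x² ÷ x² = 6. Subtract (6)·D = 6x² − 36x − 48. Remainder: −4x − 5.

Q(x) = 8x⁴ − 5x³ − 7x² − 4x + 6; R(x) = −4x − 5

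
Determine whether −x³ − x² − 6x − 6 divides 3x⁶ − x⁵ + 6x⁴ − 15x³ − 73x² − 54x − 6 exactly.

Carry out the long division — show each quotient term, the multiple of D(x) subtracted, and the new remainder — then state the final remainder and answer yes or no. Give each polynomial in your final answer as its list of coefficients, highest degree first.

Step 1: lead(3x⁶ − x⁵ + 6x⁴ − 15x³ − 73x² − 54x − 6) ÷ lead(D) = 3x⁶ ÷ −x³ = −3x³. Subtract (−3x³)·D = 3x⁶ + 3x⁵ + 18x⁴ + 18x³. Remainder: −4x⁵ − 12x⁴ − 33x³ − 73x² − 54x − 6.
Step 2: lead(−4x⁵ − 12x⁴ − 33x³ − 73x² − 54x − 6) ÷ lead(D) = −4x⁵ ÷ −x³ = 4x². Subtract (4x²)·D = −4x⁵ − 4x⁴ − 24x³ − 24x². Remainder: −8x⁴ − 9x³ − 49x² − 54x − 6.
Step 3: lead(−8x⁴ − 9x³ − 49x² − 54x − 6) ÷ lead(D) = −8x⁴ ÷ −x³ = 8x. Subtract (8x)·D = −8x⁴ − 8x³ − 48x² − 48x. Remainder: −x³ − x² − 6x − 6.
Step 4: lead(−x³ − x² − 6x − 6) ÷ lead(D) = −x³ ÷ −x³ = 1. Subtract (1)·D = −x³ − x² − 6x − 6. Remainder: 0.

R = [0], so D(x) is a factor of P(x). yes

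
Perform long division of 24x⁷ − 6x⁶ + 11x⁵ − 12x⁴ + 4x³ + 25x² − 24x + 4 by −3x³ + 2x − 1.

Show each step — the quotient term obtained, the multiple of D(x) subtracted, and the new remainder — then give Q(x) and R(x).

Q(x) = −8x⁴ + 2x³ − 9x² + 8x − 8; R(x) = −4

Step 1: lead(24x⁷ − 6x⁶ + 11x⁵ − 12x⁴ + 4x³ + 25x² − 24x + 4) ÷ lead(D) = 24x⁷ ÷ −3x³ = −8x⁴. Subtract (−8x⁴)·D = 24x⁷ − 16x⁵ + 8x⁴. Remainder: −6x⁶ + 27x⁵ − 20x⁴ + 4x³ + 25x² − 24x + 4.
Step 2: lead(−6x⁶ + 27x⁵ − 20x⁴ + 4x³ + 25x² − 24x + 4) ÷ lead(D) = −6x⁶ ÷ −3x³ = 2x³. Subtract (2x³)·D = −6x⁶ + 4x⁴ − 2x³. Remainder: 27x⁵ − 24x⁴ + 6x³ + 25x² − 24x + 4.
Step 3: lead(27x⁵ − 24x⁴ + 6x³ + 25x² − 24x + 4) ÷ lead(D) = 27x⁵ ÷ −3x³ = −9x². Subtract (−9x²)·D = 27x⁵ − 18x³ + 9x². Remainder: −24x⁴ + 24x³ + 16x² − 24x + 4.
Step 4: lead(−24x⁴ + 24x³ + 16x² − 24x + 4) ÷ lead(D) = −24x⁴ ÷ −3x³ = 8x. Subtract (8x)·D = −24x⁴ + 16x² − 8x. Remainder: 24x³ − 16x + 4.
Step 5: lead(24x³ − 16x + 4) ÷ lead(D) = 24x³ ÷ −3x³ = −8. Subtract (−8)·D = 24x³ − 16x + 8. Remainder: −4.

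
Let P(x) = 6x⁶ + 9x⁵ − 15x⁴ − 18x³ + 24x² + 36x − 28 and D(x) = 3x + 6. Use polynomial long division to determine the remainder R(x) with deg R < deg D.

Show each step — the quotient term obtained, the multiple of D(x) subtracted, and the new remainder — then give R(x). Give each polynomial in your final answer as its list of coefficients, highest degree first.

Step 1: lead(6x⁶ + 9x⁵ − 15x⁴ − 18x³ + 24x² + 36x − 28) ÷ lead(D) = 6x⁶ ÷ 3x = 2x⁵. Subtract (2x⁵)·D = 6x⁶ + 12x⁵. Remainder: −3x⁵ − 15x⁴ − 18x³ + 24x² + 36x − 28.
Step 2: lead(−3x⁵ − 15x⁴ − 18x³ + 24x² + 36x − 28) ÷ lead(D) = −3x⁵ ÷ 3x = −x⁴. Subtract (−x⁴)·D = −3x⁵ − 6x⁴. Remainder: −9x⁴ − 18x³ + 24x² + 36x − 28.
Step 3: lead(−9x⁴ − 18x³ + 24x² + 36x − 28) ÷ lead(D) = −9x⁴ ÷ 3x = −3x³. Subtract (−3x³)·D = −9x⁴ − 18x³. Remainder: 24x² + 36x − 28.
Step 4: lead(24x² + 36x − 28) ÷ lead(D) = 24x² ÷ 3x = 8x. Subtract (8x)·D = 24x² + 48x. Remainder: −12x − 28.
Step 5: lead(−12x − 28) ÷ lead(D) = −12x ÷ 3x = −4. Subtract (−4)·D = −12x − 24. Remainder: −4.

R = [-4]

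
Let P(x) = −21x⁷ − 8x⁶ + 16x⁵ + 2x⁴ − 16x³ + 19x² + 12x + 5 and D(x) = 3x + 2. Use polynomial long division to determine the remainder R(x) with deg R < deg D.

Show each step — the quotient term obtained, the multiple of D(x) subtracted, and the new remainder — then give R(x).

Step 1: lead(−21x⁷ − 8x⁶ + 16x⁵ + 2x⁴ − 16x³ + 19x² + 12x + 5) ÷ lead(D) = −21x⁷ ÷ 3x = −7x⁶. Subtract (−7x⁶)·D = −21x⁷ − 14x⁶. Remainder: 6x⁶ + 16x⁵ + 2x⁴ − 16x³ + 19x² + 12x + 5.
Step 2: lead(6x⁶ + 16x⁵ + 2x⁴ − 16x³ + 19x² + 12x + 5) ÷ lead(D) = 6x⁶ ÷ 3x = 2x⁵. Subtract (2x⁵)·D = 6x⁶ + 4x⁵. Remainder: 12x⁵ + 2x⁴ − 16x³ + 19x² + 12x + 5.
Step 3: lead(12x⁵ + 2x⁴ − 16x³ + 19x² + 12x + 5) ÷ lead(D) = 12x⁵ ÷ 3x = 4x⁴. Subtract (4x⁴)·D = 12x⁵ + 8x⁴. Remainder: −6x⁴ − 16x³ + 19x² + 12x + 5.
Step 4: lead(−6x⁴ − 16x³ + 19x² + 12x + 5) ÷ lead(D) = −6x⁴ ÷ 3x = −2x³. Subtract (−2x³)·D = −6x⁴ − 4x³. Remainder: −12x³ + 19x² + 12x + 5.
Step 5: lead(−12x³ + 19x² + 12x + 5) ÷ lead(D) = −12x³ ÷ 3x = −4x². Subtract (−4x²)·D = −12x³ − 8x². Remainder: 27x² + 12x + 5.
Step 6: lead(27x² + 12x + 5) ÷ lead(D) = 27x² ÷ 3x = 9x. Subtract (9x)·D = 27x² + 18x. Remainder: −6x + 5.
Step 7: lead(−6x + 5) ÷ lead(D) = −6x ÷ 3x = −2. Subtract (−2)·D = −6x − 4. Remainder: 9.

R(x) = 9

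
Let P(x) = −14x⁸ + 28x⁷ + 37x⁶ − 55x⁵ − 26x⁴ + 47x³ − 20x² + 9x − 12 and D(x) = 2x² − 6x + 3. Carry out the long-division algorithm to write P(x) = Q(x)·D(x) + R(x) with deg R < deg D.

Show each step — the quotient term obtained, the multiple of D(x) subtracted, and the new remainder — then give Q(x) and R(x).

Step 1: lead(−14x⁸ + 28x⁷ + 37x⁶ − 55x⁵ − 26x⁴ + 47x³ − 20x² + 9x − 12) ÷ lead(D) = −14x⁸ ÷ 2x² = −7x⁶. Subtract (−7x⁶)·D = −14x⁸ + 42x⁷ − 21x⁶. Remainder: −14x⁷ + 58x⁶ − 55x⁵ − 26x⁴ + 47x³ − 20x² + 9x − 12.
Step 2: lead(−14x⁷ + 58x⁶ − 55x⁵ − 26x⁴ + 47x³ − 20x² + 9x − 12) ÷ lead(D) = −14x⁷ ÷ 2x² = −7x⁵. Subtract (−7x⁵)·D = −14x⁷ + 42x⁶ − 21x⁵. Remainder: 16x⁶ − 34x⁵ − 26x⁴ + 47x³ − 20x² + 9x − 12.
Step 3: lead(16x⁶ − 34x⁵ − 26x⁴ + 47x³ − 20x² + 9x − 12) ÷ lead(D) = 16x⁶ ÷ 2x² = 8x⁴. Subtract (8x⁴)·D = 16x⁶ − 48x⁵ + 24x⁴. Remainder: 14x⁵ − 50x⁴ + 47x³ − 20x² + 9x − 12.
Step 4: lead(14x⁵ − 50x⁴ + 47x³ − 20x² + 9x − 12) ÷ lead(D) = 14x⁵ ÷ 2x² = 7x³. Subtract (7x³)·D = 14x⁵ − 42x⁴ + 21x³. Remainder: −8x⁴ + 26x³ − 20x² + 9x − 12.
Step 5: lead(−8x⁴ + 26x³ − 20x² + 9x − 12) ÷ lead(D) = −8x⁴ ÷ 2x² = −4x². Subtract (−4x²)·D = −8x⁴ + 24x³ − 12x². Remainder: 2x³ − 8x² + 9x − 12.
Step 6: lead(2x³ − 8x² + 9x − 12) ÷ lead(D) = 2x³ ÷ 2x² = x. Subtract (x)·D = 2x³ − 6x² + 3x. Remainder: −2x² + 6x − 12.
Step 7: lead(−2x² + 6x − 12) ÷ lead(D) = −2x² ÷ 2x² = −1. Subtract (−1)·D = −2x² + 6x − 3. Remainder: −9.

Q(x) = −7x⁶ − 7x⁵ + 8x⁴ + 7x³ − 4x² + x − 1; R(x) = −9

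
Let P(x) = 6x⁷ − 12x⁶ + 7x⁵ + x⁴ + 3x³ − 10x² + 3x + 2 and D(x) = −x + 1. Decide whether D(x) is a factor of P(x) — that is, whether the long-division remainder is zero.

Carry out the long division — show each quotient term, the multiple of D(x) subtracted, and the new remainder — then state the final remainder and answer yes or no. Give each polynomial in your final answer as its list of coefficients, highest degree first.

Step 1: lead(6x⁷ − 12x⁶ + 7x⁵ + x⁴ + 3x³ − 10x² + 3x + 2) ÷ lead(D) = 6x⁷ ÷ −x = −6x⁶. Subtract (−6x⁶)·D = 6x⁷ − 6x⁶. Remainder: −6x⁶ + 7x⁵ + x⁴ + 3x³ − 10x² + 3x + 2.
Step 2: lead(−6x⁶ + 7x⁵ + x⁴ + 3x³ − 10x² + 3x + 2) ÷ lead(D) = −6x⁶ ÷ −x = 6x⁵. Subtract (6x⁵)·D = −6x⁶ + 6x⁵. Remainder: x⁵ + x⁴ + 3x³ − 10x² + 3x + 2.
Step 3: lead(x⁵ + x⁴ + 3x³ − 10x² + 3x + 2) ÷ lead(D) = x⁵ ÷ −x = −x⁴. Subtract (−x⁴)·D = x⁵ − x⁴. Remainder: 2x⁴ + 3x³ − 10x² + 3x + 2.
Step 4: lead(2x⁴ + 3x³ − 10x² + 3x + 2) ÷ lead(D) = 2x⁴ ÷ −x = −2x³. Subtract (−2x³)·D = 2x⁴ − 2x³. Remainder: 5x³ − 10x² + 3x + 2.
Step 5: lead(5x³ − 10x² + 3x + 2) ÷ lead(D) = 5x³ ÷ −x = −5x². Subtract (−5x²)·D = 5x³ − 5x². Remainder: −5x² + 3x + 2.
Step 6: lead(−5x² + 3x + 2) ÷ lead(D) = −5x² ÷ −x = 5x. Subtract (5x)·D = −5x² + 5x. Remainder: −2x + 2.
Step 7: lead(−2x + 2) ÷ lead(D) = −2x ÷ −x = 2. Subtract (2)·D = −2x + 2. Remainder: 0.

R = [0], so D(x) is a factor of P(x). yes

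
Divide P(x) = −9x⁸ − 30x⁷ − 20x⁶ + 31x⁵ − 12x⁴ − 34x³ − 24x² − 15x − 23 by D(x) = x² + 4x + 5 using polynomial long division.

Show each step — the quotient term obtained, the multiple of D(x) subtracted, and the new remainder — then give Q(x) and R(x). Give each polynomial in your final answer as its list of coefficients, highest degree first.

Q = [-9, 6, 1, -3, -5, 1, -3]; R = [-8, -8]

Step 1: lead(−9x⁸ − 30x⁷ − 20x⁶ + 31x⁵ − 12x⁴ − 34x³ − 24x² − 15x − 23) ÷ lead(D) = −9x⁸ ÷ x² = −9x⁶. Subtract (−9x⁶)·D = −9x⁸ − 36x⁷ − 45x⁶. Remainder: 6x⁷ + 25x⁶ + 31x⁵ − 12x⁴ − 34x³ − 24x² − 15x − 23.
Step 2: lead(6x⁷ + 25x⁶ + 31x⁵ − 12x⁴ − 34x³ − 24x² − 15x − 23) ÷ lead(D) = 6x⁷ ÷ x² = 6x⁵. Subtract (6x⁵)·D = 6x⁷ + 24x⁶ + 30x⁵. Remainder: x⁶ + x⁵ − 12x⁴ − 34x³ − 24x² − 15x − 23.
Step 3: lead(x⁶ + x⁵ − 12x⁴ − 34x³ − 24x² − 15x − 23) ÷ lead(D) = x⁶ ÷ x² = x⁴. Subtract (x⁴)·D = x⁶ + 4x⁵ + 5x⁴. Remainder: −3x⁵ − 17x⁴ − 34x³ − 24x² − 15x − 23.
Step 4: lead(−3x⁵ − 17x⁴ − 34x³ − 24x² − 15x − 23) ÷ lead(D) = −3x⁵ ÷ x² = −3x³. Subtract (−3x³)·D = −3x⁵ − 12x⁴ − 15x³. Remainder: −5x⁴ − 19x³ − 24x² − 15x − 23.
Step 5: lead(−5x⁴ − 19x³ − 24x² − 15x − 23) ÷ lead(D) = −5x⁴ ÷ x² = −5x². Subtract (−5x²)·D = −5x⁴ − 20x³ − 25x². Remainder: x³ + x² − 15x − 23.
Step 6: lead(x³ + x² − 15x − 23) ÷ lead(D) = x³ ÷ x² = x. Subtract (x)·D = x³ + 4x² + 5x. Remainder: −3x² − 20x − 23.
Step 7: lead(−3x² − 20x − 23) ÷ lead(D) = −3x² ÷ x² = −3. Subtract (−3)·D = −3x² − 12x − 15. Remainder: −8x − 8.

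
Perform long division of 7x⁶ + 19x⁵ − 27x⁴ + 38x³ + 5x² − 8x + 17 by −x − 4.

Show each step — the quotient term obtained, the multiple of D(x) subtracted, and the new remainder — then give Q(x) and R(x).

Q(x) = −7x⁵ + 9x⁴ − 9x³ − 2x² + 3x − 4; R(x) = 1

Step 1: lead(7x⁶ + 19x⁵ − 27x⁴ + 38x³ + 5x² − 8x + 17) ÷ lead(D) = 7x⁶ ÷ −x = −7x⁵. Subtract (−7x⁵)·D = 7x⁶ + 28x⁵. Remainder: −9x⁵ − 27x⁴ + 38x³ + 5x² − 8x + 17.
Step 2: lead(−9x⁵ − 27x⁴ + 38x³ + 5x² − 8x + 17) ÷ lead(D) = −9x⁵ ÷ −x = 9x⁴. Subtract (9x⁴)·D = −9x⁵ − 36x⁴. Remainder: 9x⁴ + 38x³ + 5x² − 8x + 17.
Step 3: lead(9x⁴ + 38x³ + 5x² − 8x + 17) ÷ lead(D) = 9x⁴ ÷ −x = −9x³. Subtract (−9x³)·D = 9x⁴ + 36x³. Remainder: 2x³ + 5x² − 8x + 17.
Step 4: lead(2x³ + 5x² − 8x + 17) ÷ lead(D) = 2x³ ÷ −x = −2x². Subtract (−2x²)·D = 2x³ + 8x². Remainder: −3x² − 8x + 17.
Step 5: lead(−3x² − 8x + 17) ÷ lead(D) = −3x² ÷ −x = 3x. Subtract (3x)·D = −3x² − 12x. Remainder: 4x + 17.
Step 6: lead(4x + 17) ÷ lead(D) = 4x ÷ −x = −4. Subtract (−4)·D = 4x + 16. Remainder: 1.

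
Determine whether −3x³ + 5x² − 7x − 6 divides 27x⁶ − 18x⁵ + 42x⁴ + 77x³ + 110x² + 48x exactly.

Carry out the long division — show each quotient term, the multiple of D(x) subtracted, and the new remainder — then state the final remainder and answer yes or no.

R(x) = 0, so D(x) is a factor of P(x). yes

Step 1: lead(27x⁶ − 18x⁵ + 42x⁴ + 77x³ + 110x² + 48x) ÷ lead(D) = 27x⁶ ÷ −3x³ = −9x³. Subtract (−9x³)·D = 27x⁶ − 45x⁵ + 63x⁴ + 54x³. Remainder: 27x⁵ − 21x⁴ + 23x³ + 110x² + 48x.
Step 2: lead(27x⁵ − 21x⁴ + 23x³ + 110x² + 48x) ÷ lead(D) = 27x⁵ ÷ −3x³ = −9x². Subtract (−9x²)·D = 27x⁵ − 45x⁴ + 63x³ + 54x². Remainder: 24x⁴ − 40x³ + 56x² + 48x.
Step 3: lead(24x⁴ − 40x³ + 56x² + 48x) ÷ lead(D) = 24x⁴ ÷ −3x³ = −8x. Subtract (−8x)·D = 24x⁴ − 40x³ + 56x² + 48x. Remainder: 0.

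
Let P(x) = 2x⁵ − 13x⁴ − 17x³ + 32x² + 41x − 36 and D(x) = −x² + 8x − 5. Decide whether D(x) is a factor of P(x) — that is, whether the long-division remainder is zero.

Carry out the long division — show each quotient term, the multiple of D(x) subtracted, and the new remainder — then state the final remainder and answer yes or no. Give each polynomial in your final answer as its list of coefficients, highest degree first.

Step 1: lead(2x⁵ − 13x⁴ − 17x³ + 32x² + 41x − 36) ÷ lead(D) = 2x⁵ ÷ −x² = −2x³. Subtract (−2x³)·D = 2x⁵ − 16x⁴ + 10x³. Remainder: 3x⁴ − 27x³ + 32x² + 41x − 36.
Step 2: lead(3x⁴ − 27x³ + 32x² + 41x − 36) ÷ lead(D) = 3x⁴ ÷ −x² = −3x². Subtract (−3x²)·D = 3x⁴ − 24x³ + 15x². Remainder: −3x³ + 17x² + 41x − 36.
Step 3: lead(−3x³ + 17x² + 41x − 36) ÷ lead(D) = −3x³ ÷ −x² = 3x. Subtract (3x)·D = −3x³ + 24x² − 15x. Remainder: −7x² + 56x − 36.
Step 4: lead(−7x² + 56x − 36) ÷ lead(D) = −7x² ÷ −x² = 7. Subtract (7)·D = −7x² + 56x − 35. Remainder: −1.

R = [-1], so D(x) is not a factor of P(x). no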